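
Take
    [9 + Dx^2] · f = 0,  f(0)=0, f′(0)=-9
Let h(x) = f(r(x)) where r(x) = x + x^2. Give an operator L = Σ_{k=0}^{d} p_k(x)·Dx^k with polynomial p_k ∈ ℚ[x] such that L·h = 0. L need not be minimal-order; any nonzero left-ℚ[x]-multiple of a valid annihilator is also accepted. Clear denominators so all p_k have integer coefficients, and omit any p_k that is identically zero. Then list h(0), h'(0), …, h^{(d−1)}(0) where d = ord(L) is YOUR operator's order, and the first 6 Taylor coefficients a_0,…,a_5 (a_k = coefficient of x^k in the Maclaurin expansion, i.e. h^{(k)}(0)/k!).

L = (9 + 54·x + 108·x^2 + 72·x^3) - 2·Dx + (1 + 2·x)·Dx^2  (order 2).
h: a_k = 0, -9, -9, 27/2, 81/2, 1377/40, …
ICs: h(0) = 0, h′(0) = -9.

f: a_k = 0, -9, 0, 27/2, 0, -243/40, …
L₀ from L_f via x↦r, Dx↦r'^{-1}Dx.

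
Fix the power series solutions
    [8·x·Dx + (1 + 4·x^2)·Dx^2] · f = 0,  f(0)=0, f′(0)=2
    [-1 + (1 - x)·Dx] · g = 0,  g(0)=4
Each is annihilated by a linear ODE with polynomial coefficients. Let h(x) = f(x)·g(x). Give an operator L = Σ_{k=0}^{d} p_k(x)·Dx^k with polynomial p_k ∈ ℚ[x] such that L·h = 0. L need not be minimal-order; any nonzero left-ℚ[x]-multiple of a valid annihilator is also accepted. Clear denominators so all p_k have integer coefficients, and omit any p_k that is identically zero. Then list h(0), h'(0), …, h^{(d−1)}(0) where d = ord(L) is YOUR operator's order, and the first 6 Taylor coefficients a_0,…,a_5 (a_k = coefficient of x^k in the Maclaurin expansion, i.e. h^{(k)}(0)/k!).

f: a_k = 0, 2, 0, -8/3, 0, 32/5, …
g: a_k = 4, 4, 4, 4, 4, 4, …
Sym-product of L_f,L_g gives L₀ (≤ ord 2).
L = 8·x + (2 - 8·x + 16·x^2)·Dx + (-1 + x - 4·x^2 + 4·x^3)·Dx^2  (order 2).
h: a_k = 0, 8, 8, -8/3, -8/3, 344/15, …
ICs: h(0) = 0, h′(0) = 8.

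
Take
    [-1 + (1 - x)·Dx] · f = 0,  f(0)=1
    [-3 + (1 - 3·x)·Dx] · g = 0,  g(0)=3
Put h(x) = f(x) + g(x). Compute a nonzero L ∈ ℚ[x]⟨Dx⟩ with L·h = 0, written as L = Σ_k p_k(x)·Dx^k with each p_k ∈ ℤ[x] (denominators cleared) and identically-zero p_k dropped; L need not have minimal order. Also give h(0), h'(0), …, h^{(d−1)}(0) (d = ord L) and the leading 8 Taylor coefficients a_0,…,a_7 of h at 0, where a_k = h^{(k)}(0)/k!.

L = -6 + (8 - 12·x)·Dx + (-1 + 4·x - 3·x^2)·Dx^2  (order 2).
h: a_k = 4, 10, 28, 82, 244, 730, 2188, 6562, …
ICs: h(0) = 4, h′(0) = 10.

f: a_k = 1, 1, 1, 1, 1, 1, 1, 1, …
g: a_k = 3, 9, 27, 81, 243, 729, 2187, 6561, …
Weyl lclm of L_f,L_g ⇒ L₀ (ord ≤ 2).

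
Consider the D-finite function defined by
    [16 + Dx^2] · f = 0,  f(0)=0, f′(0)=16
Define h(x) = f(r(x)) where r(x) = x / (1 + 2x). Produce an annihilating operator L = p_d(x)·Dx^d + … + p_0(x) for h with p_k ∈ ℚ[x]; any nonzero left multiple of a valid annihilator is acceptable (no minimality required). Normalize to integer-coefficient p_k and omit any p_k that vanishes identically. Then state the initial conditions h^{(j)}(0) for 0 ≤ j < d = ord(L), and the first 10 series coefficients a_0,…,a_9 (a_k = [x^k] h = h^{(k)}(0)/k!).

f: a_k = 0, 16, 0, -128/3, 0, 512/15, 0, -4096/315, 0, 8192/2835, …
h₀=f(r): pull back L_f along r ⇒ L₀.
L = 16 + (4 + 24·x + 48·x^2 + 32·x^3)·Dx + (1 + 8·x + 24·x^2 + 32·x^3 + 16·x^4)·Dx^2  (order 2).
h: a_k = 0, 16, -32, 64/3, 128, -11008/15, 2560, -2262016/315, 776192/45, -100888576/2835, …
ICs: h(0) = 0, h′(0) = 16.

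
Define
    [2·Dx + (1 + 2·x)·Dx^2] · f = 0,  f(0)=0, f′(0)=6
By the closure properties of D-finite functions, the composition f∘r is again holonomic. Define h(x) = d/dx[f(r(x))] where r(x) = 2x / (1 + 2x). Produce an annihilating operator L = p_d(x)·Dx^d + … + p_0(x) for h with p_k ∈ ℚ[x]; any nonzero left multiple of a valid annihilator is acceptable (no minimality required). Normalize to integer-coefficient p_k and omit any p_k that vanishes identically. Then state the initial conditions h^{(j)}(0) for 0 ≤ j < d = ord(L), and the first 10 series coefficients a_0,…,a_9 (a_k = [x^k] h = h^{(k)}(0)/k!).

L = (8 + 24·x) + (1 + 8·x + 12·x^2)·Dx  (order 1).
h: a_k = 12, -96, 624, -3840, 23232, -139776, 839424, -5038080, 30231552, -181395456, …
ICs: h(0) = 12.

f: a_k = 0, 6, -6, 8, -12, 96/5, -32, 384/7, -96, 512/3, …
f∘r: x↦r, Dx↦Dx/r' in L_f ⇒ L₀.
h=h₀': d/dx-closure on L₀ ⇒ L.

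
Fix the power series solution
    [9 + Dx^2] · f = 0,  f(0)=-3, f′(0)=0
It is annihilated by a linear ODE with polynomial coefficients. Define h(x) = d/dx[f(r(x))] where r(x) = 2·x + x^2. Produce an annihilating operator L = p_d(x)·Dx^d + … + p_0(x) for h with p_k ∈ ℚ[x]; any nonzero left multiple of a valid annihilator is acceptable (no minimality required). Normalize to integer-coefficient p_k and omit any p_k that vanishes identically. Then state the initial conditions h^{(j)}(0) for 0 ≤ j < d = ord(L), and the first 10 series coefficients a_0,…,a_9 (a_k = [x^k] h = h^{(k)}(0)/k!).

L = (39 + 144·x + 216·x^2 + 144·x^3 + 36·x^4) + (-3 - 3·x)·Dx + (1 + 2·x + x^2)·Dx^2  (order 2).
h: a_k = 0, 108, 162, -594, -1620, -1458/5, 17577/5, 166293/35, -4374/35, -449793/70, …
ICs: h(0) = 0, h′(0) = 108.

f: a_k = -3, 0, 27/2, 0, -81/8, 0, 243/80, 0, -2187/4480, 0, …
h₀=f(r): pull back L_f along r ⇒ L₀.
Derive L from L₀ (diff closure).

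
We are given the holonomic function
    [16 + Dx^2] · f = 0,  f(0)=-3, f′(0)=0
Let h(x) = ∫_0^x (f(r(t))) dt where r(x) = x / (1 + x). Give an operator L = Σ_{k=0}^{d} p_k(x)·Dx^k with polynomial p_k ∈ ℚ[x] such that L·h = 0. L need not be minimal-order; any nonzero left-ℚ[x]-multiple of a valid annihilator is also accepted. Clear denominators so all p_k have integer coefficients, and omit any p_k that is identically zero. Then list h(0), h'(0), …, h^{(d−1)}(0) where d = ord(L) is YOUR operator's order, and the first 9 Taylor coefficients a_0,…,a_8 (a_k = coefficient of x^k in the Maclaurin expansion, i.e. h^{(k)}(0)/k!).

L = 16·Dx + (2 + 6·x + 6·x^2 + 2·x^3)·Dx^2 + (1 + 4·x + 6·x^2 + 4·x^3 + x^4)·Dx^3  (order 3).
h: a_k = 0, -3, 0, 8, -12, 8, 16/3, -392/15, 246/5, …
ICs: h(0) = 0, h′(0) = -3, h′′(0) = 0.

f: a_k = -3, 0, 24, 0, -32, 0, 256/15, 0, -512/105, …
Change of var in L_f (x↦r) gives L₀.
∫: right-multiply L₀ by Dx.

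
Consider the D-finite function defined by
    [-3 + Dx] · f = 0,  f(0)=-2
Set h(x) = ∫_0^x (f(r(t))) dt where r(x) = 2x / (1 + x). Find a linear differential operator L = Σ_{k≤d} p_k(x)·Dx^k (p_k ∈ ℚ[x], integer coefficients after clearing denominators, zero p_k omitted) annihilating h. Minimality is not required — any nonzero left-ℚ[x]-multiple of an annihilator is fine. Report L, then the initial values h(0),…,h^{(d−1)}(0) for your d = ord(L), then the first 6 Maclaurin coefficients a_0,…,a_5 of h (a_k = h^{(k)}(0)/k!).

f: a_k = -2, -6, -9, -9, -27/4, -81/20, …
f∘r: x↦r, Dx↦Dx/r' in L_f ⇒ L₀.
h=∫₀ˣh₀: take L = L₀·Dx.
L = -6·Dx + (1 + 2·x + x^2)·Dx^2  (order 2).
h: a_k = 0, -2, -6, -8, -3, 12/5, …
ICs: h(0) = 0, h′(0) = -2.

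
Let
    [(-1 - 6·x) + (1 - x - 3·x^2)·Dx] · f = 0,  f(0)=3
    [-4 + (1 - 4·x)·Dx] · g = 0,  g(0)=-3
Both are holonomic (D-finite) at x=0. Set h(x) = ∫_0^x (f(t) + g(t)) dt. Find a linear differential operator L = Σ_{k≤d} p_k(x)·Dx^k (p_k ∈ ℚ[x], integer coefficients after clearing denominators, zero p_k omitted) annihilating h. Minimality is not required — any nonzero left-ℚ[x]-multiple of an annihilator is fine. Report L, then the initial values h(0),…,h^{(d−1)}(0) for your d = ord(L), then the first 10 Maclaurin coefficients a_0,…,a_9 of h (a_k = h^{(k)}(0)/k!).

L = (-72·x + 72·x^2 - 96·x^3)·Dx + (8 - 6·x - 66·x^2 + 112·x^3 - 192·x^4)·Dx^2 + (-1 + 7·x - 15·x^2 + 10·x^3 + 20·x^4 - 48·x^5)·Dx^3  (order 3).
h: a_k = 0, 0, -9/2, -12, -171/4, -711/5, -492, -11997/7, -48501/8, -21676, …
ICs: h(0) = 0, h′(0) = 0, h′′(0) = -9.

f: a_k = 3, 3, 12, 21, 57, 120, 291, 651, 1524, 3477, …
g: a_k = -3, -12, -48, -192, -768, -3072, -12288, -49152, -196608, -786432, …
Sum ⇒ L₀ = lclm(L_f,L_g) in ℚ(x)⟨Dx⟩.
∫: right-multiply L₀ by Dx.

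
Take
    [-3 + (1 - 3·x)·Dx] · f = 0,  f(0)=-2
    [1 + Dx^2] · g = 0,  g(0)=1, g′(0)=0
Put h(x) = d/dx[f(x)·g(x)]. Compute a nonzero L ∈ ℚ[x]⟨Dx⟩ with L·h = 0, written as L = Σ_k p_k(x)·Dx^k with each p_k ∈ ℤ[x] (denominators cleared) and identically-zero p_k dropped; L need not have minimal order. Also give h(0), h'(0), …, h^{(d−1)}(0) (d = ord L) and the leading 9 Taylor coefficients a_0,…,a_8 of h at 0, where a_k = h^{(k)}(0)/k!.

f: a_k = -2, -6, -18, -54, -162, -486, -1458, -4374, -13122, …
g: a_k = 1, 0, -1/2, 0, 1/24, 0, -1/720, 0, 1/40320, …
L₀ := L_f ⊗_s L_g (sym. prod.), ord ≤ 2.
h=h₀': d/dx-closure on L₀ ⇒ L.
L = (-17 - 6·x + 9·x^2) + (-6 + 18·x)·Dx + (1 - 6·x + 9·x^2)·Dx^2  (order 2).
h: a_k = -6, -34, -153, -1837/3, -9185/4, -495989/60, -3471923/120, -249978457/2520, -749935371/2240, …
ICs: h(0) = -6, h′(0) = -34.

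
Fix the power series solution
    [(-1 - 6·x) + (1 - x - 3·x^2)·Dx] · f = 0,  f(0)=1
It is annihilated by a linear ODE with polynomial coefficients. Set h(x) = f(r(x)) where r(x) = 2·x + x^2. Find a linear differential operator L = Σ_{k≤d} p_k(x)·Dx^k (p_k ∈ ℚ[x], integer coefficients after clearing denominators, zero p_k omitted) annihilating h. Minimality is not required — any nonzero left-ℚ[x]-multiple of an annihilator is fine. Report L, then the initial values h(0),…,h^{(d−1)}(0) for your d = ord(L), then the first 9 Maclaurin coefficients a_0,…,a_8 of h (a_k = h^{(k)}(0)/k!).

f: a_k = 1, 1, 4, 7, 19, 40, 97, 217, 508, …
f∘r: x↦r, Dx↦Dx/r' in L_f ⇒ L₀.
L = (2 + 26·x + 36·x^2 + 12·x^3) + (-1 + 2·x + 13·x^2 + 12·x^3 + 3·x^4)·Dx  (order 1).
h: a_k = 1, 2, 17, 72, 392, 1930, 9871, 49752, 252163, …
ICs: h(0) = 1.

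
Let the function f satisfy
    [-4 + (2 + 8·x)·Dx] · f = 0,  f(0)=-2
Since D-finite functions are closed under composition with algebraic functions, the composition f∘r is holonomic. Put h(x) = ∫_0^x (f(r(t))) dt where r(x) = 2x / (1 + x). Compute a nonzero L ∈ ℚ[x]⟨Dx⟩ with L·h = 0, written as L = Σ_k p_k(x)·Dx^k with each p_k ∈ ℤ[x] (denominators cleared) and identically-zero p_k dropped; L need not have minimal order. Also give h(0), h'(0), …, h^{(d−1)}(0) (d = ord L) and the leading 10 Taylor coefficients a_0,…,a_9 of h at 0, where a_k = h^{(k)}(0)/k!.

L = -4·Dx + (1 + 10·x + 9·x^2)·Dx^2  (order 2).
h: a_k = 0, -2, -4, 8, -26, 568/5, -588, 23640/7, -20805, 134840, …
ICs: h(0) = 0, h′(0) = -2.

f: a_k = -2, -4, 4, -8, 20, -56, 168, -528, 1716, -5720, …
Substitute x→r, Dx→(1/r')Dx; clear ⇒ L₀.
Integrate: L := L₀·Dx.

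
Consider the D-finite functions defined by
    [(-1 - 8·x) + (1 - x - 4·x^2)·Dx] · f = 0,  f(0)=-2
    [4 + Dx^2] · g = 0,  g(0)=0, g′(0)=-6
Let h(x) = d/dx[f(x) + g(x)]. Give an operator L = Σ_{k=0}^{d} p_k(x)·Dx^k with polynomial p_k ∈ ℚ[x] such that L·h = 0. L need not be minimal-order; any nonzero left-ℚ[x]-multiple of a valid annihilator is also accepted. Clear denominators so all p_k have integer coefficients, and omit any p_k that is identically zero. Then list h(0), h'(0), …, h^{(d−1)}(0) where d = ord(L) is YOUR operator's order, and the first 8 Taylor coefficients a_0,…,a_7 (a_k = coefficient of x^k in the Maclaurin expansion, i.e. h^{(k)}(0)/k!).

f: a_k = -2, -2, -10, -18, -58, -130, -362, -882, …
g: a_k = 0, -6, 0, 4, 0, -4/5, 0, 8/105, …
Weyl lclm of L_f,L_g ⇒ L₀ (ord ≤ 3).
Derive L from L₀ (diff closure).
L = (1472 + 8672·x + 38224·x^2 + 28480·x^3 + 58880·x^4 + 9216·x^5 + 12288·x^6) + (-116 - 892·x + 504·x^2 + 2312·x^3 + 5920·x^4 + 10368·x^5 + 3584·x^6 + 4096·x^7)·Dx + (368 + 2168·x + 9556·x^2 + 7120·x^3 + 14720·x^4 + 2304·x^5 + 3072·x^6)·Dx^2 + (-29 - 223·x + 126·x^2 + 578·x^3 + 1480·x^4 + 2592·x^5 + 896·x^6 + 1024·x^7)·Dx^3  (order 3).
h: a_k = -8, -20, -42, -232, -654, -2172, -92602/15, -18640, …
ICs: h(0) = -8, h′(0) = -20, h′′(0) = -84.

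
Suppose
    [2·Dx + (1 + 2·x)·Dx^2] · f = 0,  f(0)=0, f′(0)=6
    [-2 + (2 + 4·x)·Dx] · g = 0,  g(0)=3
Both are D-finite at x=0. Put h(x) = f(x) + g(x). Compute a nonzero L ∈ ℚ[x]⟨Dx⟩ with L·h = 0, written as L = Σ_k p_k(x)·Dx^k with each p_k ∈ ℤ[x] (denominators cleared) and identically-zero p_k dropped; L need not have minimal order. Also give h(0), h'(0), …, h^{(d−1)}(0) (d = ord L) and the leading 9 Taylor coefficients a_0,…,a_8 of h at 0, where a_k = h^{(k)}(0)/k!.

L = 2·Dx + (5 + 10·x)·Dx^2 + (1 + 4·x + 4·x^2)·Dx^3  (order 3).
h: a_k = 3, 9, -15/2, 19/2, -111/8, 873/40, -575/16, 6837/112, -13575/128, …
ICs: h(0) = 3, h′(0) = 9, h′′(0) = -15.

f: a_k = 0, 6, -6, 8, -12, 96/5, -32, 384/7, -96, …
g: a_k = 3, 3, -3/2, 3/2, -15/8, 21/8, -63/16, 99/16, -1287/128, …
L₀ := lclm(L_f,L_g); ord L₀ ≤ 2+1.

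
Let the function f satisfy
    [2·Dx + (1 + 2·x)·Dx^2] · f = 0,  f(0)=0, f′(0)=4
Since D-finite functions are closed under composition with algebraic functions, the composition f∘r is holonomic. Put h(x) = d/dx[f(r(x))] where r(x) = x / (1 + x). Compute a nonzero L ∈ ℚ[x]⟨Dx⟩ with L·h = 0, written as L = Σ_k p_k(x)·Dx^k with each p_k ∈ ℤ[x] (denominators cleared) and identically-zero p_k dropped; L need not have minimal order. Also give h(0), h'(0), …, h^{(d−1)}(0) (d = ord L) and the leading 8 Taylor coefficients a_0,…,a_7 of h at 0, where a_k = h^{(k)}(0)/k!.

L = (4 + 6·x) + (1 + 4·x + 3·x^2)·Dx  (order 1).
h: a_k = 4, -16, 52, -160, 484, -1456, 4372, -13120, …
ICs: h(0) = 4.

f: a_k = 0, 4, -4, 16/3, -8, 64/5, -64/3, 256/7, …
Substitute x→r, Dx→(1/r')Dx; clear ⇒ L₀.
h=h₀': d/dx-closure on L₀ ⇒ L.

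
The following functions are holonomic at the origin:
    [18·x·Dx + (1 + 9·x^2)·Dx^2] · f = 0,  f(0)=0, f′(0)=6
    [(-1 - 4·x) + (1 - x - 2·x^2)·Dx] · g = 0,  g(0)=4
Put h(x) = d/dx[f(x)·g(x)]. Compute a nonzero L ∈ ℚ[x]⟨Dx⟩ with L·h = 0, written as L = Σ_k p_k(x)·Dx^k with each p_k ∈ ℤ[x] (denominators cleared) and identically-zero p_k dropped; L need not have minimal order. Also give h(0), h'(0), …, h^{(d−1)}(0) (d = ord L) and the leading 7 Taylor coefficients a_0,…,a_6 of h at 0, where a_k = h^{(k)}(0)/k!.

f: a_k = 0, 6, 0, -18, 0, 486/5, 0, …
g: a_k = 4, 4, 12, 20, 44, 84, 172, …
L₀ := L_f ⊗_s L_g (sym. prod.), ord ≤ 2.
h=h₀': d/dx-closure on L₀ ⇒ L.
L = (-30 + 2106·x^2 + 3888·x^3 + 11664·x^4) + (15 + 78·x + 27·x^2 + 306·x^3 + 3888·x^4 + 7776·x^5)·Dx + (-2 - 7·x - 59·x^2 + 9·x^3 - 261·x^4 + 648·x^5 + 972·x^6)·Dx^2  (order 2).
h: a_k = 24, 48, 0, 192, 2184, 15984/5, -38256/5, …
ICs: h(0) = 24, h′(0) = 48.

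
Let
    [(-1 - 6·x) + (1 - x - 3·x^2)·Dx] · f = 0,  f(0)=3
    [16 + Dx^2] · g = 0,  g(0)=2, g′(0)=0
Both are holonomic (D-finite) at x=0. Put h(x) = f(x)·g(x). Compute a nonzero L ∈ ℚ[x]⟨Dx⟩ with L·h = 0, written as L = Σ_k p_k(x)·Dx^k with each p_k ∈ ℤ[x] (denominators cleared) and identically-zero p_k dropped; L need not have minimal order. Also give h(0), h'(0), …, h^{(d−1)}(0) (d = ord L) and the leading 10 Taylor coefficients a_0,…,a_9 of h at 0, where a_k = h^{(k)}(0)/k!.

f: a_k = 3, 3, 12, 21, 57, 120, 291, 651, 1524, 3477, …
g: a_k = 2, 0, -16, 0, 64/3, 0, -512/45, 0, 1024/315, 0, …
f·g: L₀ = L_f ⊗_s L_g, ord ≤ 1·2.
L = (-10 + 16·x + 48·x^2) + (2 + 12·x)·Dx + (-1 + x + 3·x^2)·Dx^2  (order 2).
h: a_k = 6, 6, -24, -6, -14, -32, -1622/15, -3062/15, -54472/105, -118774/105, …
ICs: h(0) = 6, h′(0) = 6.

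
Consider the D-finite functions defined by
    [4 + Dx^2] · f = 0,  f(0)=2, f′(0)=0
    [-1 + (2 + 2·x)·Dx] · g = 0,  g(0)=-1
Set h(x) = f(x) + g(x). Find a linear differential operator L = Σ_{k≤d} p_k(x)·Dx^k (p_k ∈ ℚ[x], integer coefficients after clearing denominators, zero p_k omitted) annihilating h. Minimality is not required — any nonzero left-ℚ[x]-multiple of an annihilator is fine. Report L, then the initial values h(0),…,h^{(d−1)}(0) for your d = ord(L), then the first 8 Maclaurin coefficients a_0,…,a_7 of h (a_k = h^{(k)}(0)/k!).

f: a_k = 2, 0, -4, 0, 4/3, 0, -8/45, 0, …
g: a_k = -1, -1/2, 1/8, -1/16, 5/128, -7/256, 21/1024, -33/2048, …
f+g: L₀ = lclm(L_f,L_g), ord ≤ 2+1.
L = (-76 - 128·x - 64·x^2) + (120 + 376·x + 384·x^2 + 128·x^3)·Dx + (-19 - 32·x - 16·x^2)·Dx^2 + (30 + 94·x + 96·x^2 + 32·x^3)·Dx^3  (order 3).
h: a_k = 1, -1/2, -31/8, -1/16, 527/384, -7/256, -7247/46080, -33/2048, …
ICs: h(0) = 1, h′(0) = -1/2, h′′(0) = -31/4.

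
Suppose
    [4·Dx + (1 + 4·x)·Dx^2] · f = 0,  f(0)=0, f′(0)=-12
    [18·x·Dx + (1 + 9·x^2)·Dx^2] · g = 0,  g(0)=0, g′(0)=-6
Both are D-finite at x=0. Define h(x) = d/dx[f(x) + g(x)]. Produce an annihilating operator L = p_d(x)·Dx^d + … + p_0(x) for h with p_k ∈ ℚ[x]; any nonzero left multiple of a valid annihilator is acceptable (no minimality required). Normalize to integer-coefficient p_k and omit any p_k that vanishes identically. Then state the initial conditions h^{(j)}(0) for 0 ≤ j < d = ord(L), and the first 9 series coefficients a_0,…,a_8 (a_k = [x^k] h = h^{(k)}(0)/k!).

L = (-36 - 432·x + 972·x^2 + 1296·x^3) + (-25 - 72·x - 189·x^2 + 1944·x^3 + 2592·x^4)·Dx + (-2 + x + 36·x^2 + 81·x^3 + 486·x^4 + 648·x^5)·Dx^2  (order 2).
h: a_k = -18, 48, -138, 768, -3558, 12288, -44778, 196608, -825798, …
ICs: h(0) = -18, h′(0) = 48.

f: a_k = 0, -12, 24, -64, 192, -3072/5, 2048, -49152/7, 24576, …
g: a_k = 0, -6, 0, 18, 0, -486/5, 0, 4374/7, 0, …
Weyl lclm of L_f,L_g ⇒ L₀ (ord ≤ 4).
Differentiate: ansatz ord ≤ ord L₀ ⇒ L.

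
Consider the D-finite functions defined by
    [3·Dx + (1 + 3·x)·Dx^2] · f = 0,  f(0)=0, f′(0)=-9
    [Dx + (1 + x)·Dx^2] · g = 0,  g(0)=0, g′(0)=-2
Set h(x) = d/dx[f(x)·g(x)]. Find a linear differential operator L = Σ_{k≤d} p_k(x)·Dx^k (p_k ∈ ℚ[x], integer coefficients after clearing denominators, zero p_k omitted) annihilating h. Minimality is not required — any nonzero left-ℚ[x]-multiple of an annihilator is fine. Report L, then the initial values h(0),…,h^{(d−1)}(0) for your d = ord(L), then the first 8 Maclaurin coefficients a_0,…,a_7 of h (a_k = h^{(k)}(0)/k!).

f: a_k = 0, -9, 27/2, -27, 243/4, -729/5, 729/2, -6561/7, …
g: a_k = 0, -2, 1, -2/3, 1/2, -2/5, 1/3, -2/7, …
Sym-product of L_f,L_g gives L₀ (≤ ord 4).
Differentiate: ansatz ord ≤ ord L₀ ⇒ L.
L = (30 + 72·x + 54·x^2) + (76 + 354·x + 540·x^2 + 270·x^3)·Dx + (29 + 200·x + 486·x^2 + 504·x^3 + 189·x^4)·Dx^2 + (2 + 19·x + 68·x^2 + 114·x^3 + 90·x^4 + 27·x^5)·Dx^3  (order 3).
h: a_k = 0, 36, -108, 294, -810, 11421/5, -32802/5, 133533/7, …
ICs: h(0) = 0, h′(0) = 36, h′′(0) = -216.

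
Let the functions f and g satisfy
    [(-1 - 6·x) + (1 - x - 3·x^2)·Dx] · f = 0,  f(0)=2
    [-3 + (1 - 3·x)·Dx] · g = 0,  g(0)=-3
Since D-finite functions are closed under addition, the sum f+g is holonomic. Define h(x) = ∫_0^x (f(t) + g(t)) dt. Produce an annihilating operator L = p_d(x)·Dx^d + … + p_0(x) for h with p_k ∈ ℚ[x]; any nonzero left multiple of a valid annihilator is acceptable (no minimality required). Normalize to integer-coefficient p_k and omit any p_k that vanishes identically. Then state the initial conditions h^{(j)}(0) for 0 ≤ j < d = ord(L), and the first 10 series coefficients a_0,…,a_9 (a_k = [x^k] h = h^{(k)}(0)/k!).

f: a_k = 2, 2, 8, 14, 38, 80, 194, 434, 1016, 2318, …
g: a_k = -3, -9, -27, -81, -243, -729, -2187, -6561, -19683, -59049, …
L₀ := lclm(L_f,L_g); ord L₀ ≤ 1+1.
h=∫₀ˣh₀: take L = L₀·Dx.
L = (6 - 108·x + 162·x^2 - 162·x^3)·Dx + (10 - 6·x - 108·x^2 + 270·x^3 - 324·x^4)·Dx^2 + (-2 + 14·x - 33·x^2 + 18·x^3 + 54·x^4 - 81·x^5)·Dx^3  (order 3).
h: a_k = 0, -1, -7/2, -19/3, -67/4, -41, -649/6, -1993/7, -6127/8, -18667/9, …
ICs: h(0) = 0, h′(0) = -1, h′′(0) = -7.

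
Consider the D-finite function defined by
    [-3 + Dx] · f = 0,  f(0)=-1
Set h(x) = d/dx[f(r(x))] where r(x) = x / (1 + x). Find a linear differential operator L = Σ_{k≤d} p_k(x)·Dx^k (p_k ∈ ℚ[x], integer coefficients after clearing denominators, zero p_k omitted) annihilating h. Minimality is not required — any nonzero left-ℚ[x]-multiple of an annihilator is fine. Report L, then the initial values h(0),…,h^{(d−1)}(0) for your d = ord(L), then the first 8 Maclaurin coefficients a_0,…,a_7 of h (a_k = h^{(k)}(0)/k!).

L = (1 - 2·x) + (-1 - 2·x - x^2)·Dx  (order 1).
h: a_k = -3, -3, 9/2, -3/2, -21/8, 207/40, -411/80, 1623/560, …
ICs: h(0) = -3.

f: a_k = -1, -3, -9/2, -9/2, -27/8, -81/40, -81/80, -243/560, …
Change of var in L_f (x↦r) gives L₀.
Differentiate: ansatz ord ≤ ord L₀ ⇒ L.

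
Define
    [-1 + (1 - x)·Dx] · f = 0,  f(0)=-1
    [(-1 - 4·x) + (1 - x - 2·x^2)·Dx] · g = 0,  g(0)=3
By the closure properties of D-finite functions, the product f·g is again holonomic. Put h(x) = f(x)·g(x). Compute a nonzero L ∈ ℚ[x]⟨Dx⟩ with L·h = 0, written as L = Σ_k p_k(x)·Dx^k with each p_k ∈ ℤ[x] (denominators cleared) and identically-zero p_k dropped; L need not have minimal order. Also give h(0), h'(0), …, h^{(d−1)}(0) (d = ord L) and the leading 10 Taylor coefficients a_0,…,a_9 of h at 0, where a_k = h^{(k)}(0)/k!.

L = (-2 - 2·x + 6·x^2) + (1 - 2·x - x^2 + 2·x^3)·Dx  (order 1).
h: a_k = -3, -6, -15, -30, -63, -126, -255, -510, -1023, -2046, …
ICs: h(0) = -3.

f: a_k = -1, -1, -1, -1, -1, -1, -1, -1, -1, -1, …
g: a_k = 3, 3, 9, 15, 33, 63, 129, 255, 513, 1023, …
h₀=f·g: eliminate ⇒ L₀, order ≤ 1·1.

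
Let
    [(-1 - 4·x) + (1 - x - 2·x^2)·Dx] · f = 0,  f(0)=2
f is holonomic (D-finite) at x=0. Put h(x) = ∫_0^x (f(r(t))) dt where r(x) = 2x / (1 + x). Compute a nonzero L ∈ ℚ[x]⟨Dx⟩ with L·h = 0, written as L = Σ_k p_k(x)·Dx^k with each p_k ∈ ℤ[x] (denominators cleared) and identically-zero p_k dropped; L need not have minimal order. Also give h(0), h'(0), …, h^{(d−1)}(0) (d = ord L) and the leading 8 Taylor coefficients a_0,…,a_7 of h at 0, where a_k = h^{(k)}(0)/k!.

f: a_k = 2, 2, 6, 10, 22, 42, 86, 170, …
Change of var in L_f (x↦r) gives L₀.
∫: right-multiply L₀ by Dx.
L = (2 + 18·x)·Dx + (-1 - x + 9·x^2 + 9·x^3)·Dx^2  (order 2).
h: a_k = 0, 2, 2, 20/3, 9, 36, 54, 1620/7, …
ICs: h(0) = 0, h′(0) = 2.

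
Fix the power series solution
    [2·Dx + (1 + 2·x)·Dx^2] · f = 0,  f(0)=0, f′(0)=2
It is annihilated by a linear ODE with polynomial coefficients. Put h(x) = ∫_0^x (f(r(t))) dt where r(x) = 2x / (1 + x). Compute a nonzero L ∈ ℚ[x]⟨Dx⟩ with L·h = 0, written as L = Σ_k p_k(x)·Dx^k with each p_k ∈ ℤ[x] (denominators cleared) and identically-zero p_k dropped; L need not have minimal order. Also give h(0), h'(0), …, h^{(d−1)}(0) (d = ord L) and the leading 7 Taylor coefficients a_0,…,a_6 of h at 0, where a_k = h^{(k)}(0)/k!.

f: a_k = 0, 2, -2, 8/3, -4, 32/5, -32/3, …
L₀ from L_f via x↦r, Dx↦r'^{-1}Dx.
Integrate: L := L₀·Dx.
L = (6 + 10·x)·Dx^2 + (1 + 6·x + 5·x^2)·Dx^3  (order 3).
h: a_k = 0, 0, 2, -4, 31/3, -156/5, 1562/15, …
ICs: h(0) = 0, h′(0) = 0, h′′(0) = 4.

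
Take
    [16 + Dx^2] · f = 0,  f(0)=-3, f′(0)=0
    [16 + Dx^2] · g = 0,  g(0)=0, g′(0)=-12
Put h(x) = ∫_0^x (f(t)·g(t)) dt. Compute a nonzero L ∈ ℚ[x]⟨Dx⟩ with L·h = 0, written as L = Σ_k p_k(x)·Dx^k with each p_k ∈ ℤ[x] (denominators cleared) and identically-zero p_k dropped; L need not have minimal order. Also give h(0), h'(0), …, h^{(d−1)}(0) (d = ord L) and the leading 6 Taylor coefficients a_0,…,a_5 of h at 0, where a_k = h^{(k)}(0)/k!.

f: a_k = -3, 0, 24, 0, -32, 0, …
g: a_k = 0, -12, 0, 32, 0, -128/5, …
f·g: L₀ = L_f ⊗_s L_g, ord ≤ 2·2.
h=∫h₀ ⇒ L = L₀·Dx.
L = 64·Dx^2 + Dx^4  (order 4).
h: a_k = 0, 0, 18, 0, -96, 0, …
ICs: h(0) = 0, h′(0) = 0, h′′(0) = 36, h′′′(0) = 0.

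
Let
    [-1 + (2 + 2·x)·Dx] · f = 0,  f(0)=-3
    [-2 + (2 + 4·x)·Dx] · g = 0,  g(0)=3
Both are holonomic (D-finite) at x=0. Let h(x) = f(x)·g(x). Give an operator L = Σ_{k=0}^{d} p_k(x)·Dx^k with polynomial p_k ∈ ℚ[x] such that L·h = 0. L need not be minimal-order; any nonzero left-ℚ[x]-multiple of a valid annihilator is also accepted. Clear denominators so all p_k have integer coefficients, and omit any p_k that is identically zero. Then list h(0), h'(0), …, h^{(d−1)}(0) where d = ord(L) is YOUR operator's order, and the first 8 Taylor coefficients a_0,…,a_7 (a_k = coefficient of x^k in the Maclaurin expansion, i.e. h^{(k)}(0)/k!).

L = (-3 - 4·x) + (2 + 6·x + 4·x^2)·Dx  (order 1).
h: a_k = -9, -27/2, 9/8, -27/16, 333/128, -1053/256, 6813/1024, -22491/2048, …
ICs: h(0) = -9.

f: a_k = -3, -3/2, 3/8, -3/16, 15/128, -21/256, 63/1024, -99/2048, …
g: a_k = 3, 3, -3/2, 3/2, -15/8, 21/8, -63/16, 99/16, …
h₀=f·g: eliminate ⇒ L₀, order ≤ 1·1.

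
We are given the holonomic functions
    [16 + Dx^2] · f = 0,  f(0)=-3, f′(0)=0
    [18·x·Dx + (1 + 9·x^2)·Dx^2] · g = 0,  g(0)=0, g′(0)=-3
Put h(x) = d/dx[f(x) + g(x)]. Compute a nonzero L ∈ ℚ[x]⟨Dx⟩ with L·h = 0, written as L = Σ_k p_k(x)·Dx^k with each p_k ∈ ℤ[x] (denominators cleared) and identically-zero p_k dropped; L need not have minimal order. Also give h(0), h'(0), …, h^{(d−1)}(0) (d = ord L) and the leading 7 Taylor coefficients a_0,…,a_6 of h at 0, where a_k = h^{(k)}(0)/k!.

L = (-13248·x + 181440·x^3 + 186624·x^5) + (-16 + 6048·x^2 + 66096·x^4 + 93312·x^6)·Dx + (-828·x + 11340·x^3 + 11664·x^5)·Dx^2 + (-1 + 378·x^2 + 4131·x^4 + 5832·x^6)·Dx^3  (order 3).
h: a_k = -3, 48, 27, -128, -243, 512/5, 2187, …
ICs: h(0) = -3, h′(0) = 48, h′′(0) = 54.

f: a_k = -3, 0, 24, 0, -32, 0, 256/15, …
g: a_k = 0, -3, 0, 9, 0, -243/5, 0, …
f+g: L₀ = lclm(L_f,L_g), ord ≤ 2+2.
h=h₀': d/dx-closure on L₀ ⇒ L.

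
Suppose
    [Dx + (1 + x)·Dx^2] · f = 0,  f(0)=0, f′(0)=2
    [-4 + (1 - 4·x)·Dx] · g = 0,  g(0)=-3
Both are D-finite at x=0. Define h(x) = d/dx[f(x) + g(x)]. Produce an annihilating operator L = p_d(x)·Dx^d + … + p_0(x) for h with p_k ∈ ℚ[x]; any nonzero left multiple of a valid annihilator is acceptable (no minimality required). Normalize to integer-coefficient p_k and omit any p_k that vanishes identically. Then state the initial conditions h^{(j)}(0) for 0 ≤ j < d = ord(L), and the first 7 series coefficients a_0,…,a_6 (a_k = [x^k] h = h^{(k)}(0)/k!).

L = (-112 - 32·x) + (-94 - 208·x - 64·x^2)·Dx + (9 - 23·x - 48·x^2 - 16·x^3)·Dx^2  (order 2).
h: a_k = -10, -98, -574, -3074, -15358, -73730, -344062, …
ICs: h(0) = -10, h′(0) = -98.

f: a_k = 0, 2, -1, 2/3, -1/2, 2/5, -1/3, …
g: a_k = -3, -12, -48, -192, -768, -3072, -12288, …
L₀ := lclm(L_f,L_g); ord L₀ ≤ 2+1.
Derive L from L₀ (diff closure).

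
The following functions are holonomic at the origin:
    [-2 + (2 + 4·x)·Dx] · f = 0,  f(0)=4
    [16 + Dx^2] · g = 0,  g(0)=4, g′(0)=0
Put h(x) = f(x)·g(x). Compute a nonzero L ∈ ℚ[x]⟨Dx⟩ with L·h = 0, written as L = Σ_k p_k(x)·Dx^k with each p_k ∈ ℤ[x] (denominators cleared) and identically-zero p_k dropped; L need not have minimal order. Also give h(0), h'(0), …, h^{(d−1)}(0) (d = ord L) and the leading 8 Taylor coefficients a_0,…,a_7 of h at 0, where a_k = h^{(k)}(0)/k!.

f: a_k = 4, 4, -2, 2, -5/2, 7/2, -21/4, 33/4, …
g: a_k = 4, 0, -32, 0, 128/3, 0, -1024/45, 0, …
f·g: L₀ = L_f ⊗_s L_g, ord ≤ 1·2.
L = (19 + 64·x + 64·x^2) + (-2 - 4·x)·Dx + (1 + 4·x + 4·x^2)·Dx^2  (order 2).
h: a_k = 16, 16, -136, -120, 674/3, 362/3, -5281/45, -3811/45, …
ICs: h(0) = 16, h′(0) = 16.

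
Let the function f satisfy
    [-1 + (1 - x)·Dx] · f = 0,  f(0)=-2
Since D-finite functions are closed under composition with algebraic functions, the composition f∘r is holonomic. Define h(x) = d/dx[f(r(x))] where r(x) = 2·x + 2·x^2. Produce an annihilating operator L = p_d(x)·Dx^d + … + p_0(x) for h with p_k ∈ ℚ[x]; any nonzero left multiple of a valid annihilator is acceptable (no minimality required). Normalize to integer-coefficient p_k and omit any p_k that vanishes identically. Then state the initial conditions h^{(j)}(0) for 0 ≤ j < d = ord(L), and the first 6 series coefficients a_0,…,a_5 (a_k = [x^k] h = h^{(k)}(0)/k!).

f: a_k = -2, -2, -2, -2, -2, -2, …
Substitute x→r, Dx→(1/r')Dx; clear ⇒ L₀.
h₀' ⇒ L via d/dx closure of L₀.
L = (6 + 12·x + 12·x^2) + (-1 + 6·x^2 + 4·x^3)·Dx  (order 1).
h: a_k = -4, -24, -96, -352, -1200, -3936, …
ICs: h(0) = -4.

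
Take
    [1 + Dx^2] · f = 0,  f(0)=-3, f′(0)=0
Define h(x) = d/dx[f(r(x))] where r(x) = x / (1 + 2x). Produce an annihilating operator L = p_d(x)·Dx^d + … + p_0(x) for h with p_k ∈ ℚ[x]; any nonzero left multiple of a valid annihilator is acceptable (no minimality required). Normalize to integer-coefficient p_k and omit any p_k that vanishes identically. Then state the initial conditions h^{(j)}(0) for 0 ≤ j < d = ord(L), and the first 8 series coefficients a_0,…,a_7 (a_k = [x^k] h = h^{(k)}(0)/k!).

L = (25 + 96·x + 96·x^2) + (12 + 72·x + 144·x^2 + 96·x^3)·Dx + (1 + 8·x + 24·x^2 + 32·x^3 + 16·x^4)·Dx^2  (order 2).
h: a_k = 0, 3, -18, 143/2, -235, 27601/40, -37527/20, 8095583/1680, …
ICs: h(0) = 0, h′(0) = 3.

f: a_k = -3, 0, 3/2, 0, -1/8, 0, 1/240, 0, …
f∘r: x↦r, Dx↦Dx/r' in L_f ⇒ L₀.
Derive L from L₀ (diff closure).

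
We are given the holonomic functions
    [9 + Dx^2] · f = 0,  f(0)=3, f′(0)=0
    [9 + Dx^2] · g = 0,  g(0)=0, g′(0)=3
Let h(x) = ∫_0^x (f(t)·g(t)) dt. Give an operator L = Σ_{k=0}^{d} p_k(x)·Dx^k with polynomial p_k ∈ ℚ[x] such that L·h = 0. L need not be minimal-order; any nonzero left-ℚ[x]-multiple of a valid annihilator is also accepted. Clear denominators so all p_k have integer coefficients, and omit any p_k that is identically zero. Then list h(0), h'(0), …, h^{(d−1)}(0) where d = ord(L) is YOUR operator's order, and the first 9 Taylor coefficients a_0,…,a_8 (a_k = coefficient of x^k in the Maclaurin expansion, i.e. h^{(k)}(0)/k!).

f: a_k = 3, 0, -27/2, 0, 81/8, 0, -243/80, 0, 2187/4480, …
g: a_k = 0, 3, 0, -9/2, 0, 81/40, 0, -243/560, 0, …
L₀ := L_f ⊗_s L_g (sym. prod.), ord ≤ 4.
∫: right-multiply L₀ by Dx.
L = 36·Dx^2 + Dx^4  (order 4).
h: a_k = 0, 0, 9/2, 0, -27/2, 0, 81/5, 0, -729/70, …
ICs: h(0) = 0, h′(0) = 0, h′′(0) = 9, h′′′(0) = 0.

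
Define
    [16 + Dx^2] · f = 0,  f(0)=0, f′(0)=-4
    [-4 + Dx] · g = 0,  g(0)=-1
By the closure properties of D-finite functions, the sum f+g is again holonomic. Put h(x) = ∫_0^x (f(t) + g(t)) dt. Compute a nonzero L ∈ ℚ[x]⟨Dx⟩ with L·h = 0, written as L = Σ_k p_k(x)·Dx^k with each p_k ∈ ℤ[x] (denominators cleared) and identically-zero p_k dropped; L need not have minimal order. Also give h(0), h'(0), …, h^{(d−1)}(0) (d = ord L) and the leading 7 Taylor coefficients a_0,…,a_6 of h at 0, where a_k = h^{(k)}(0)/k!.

f: a_k = 0, -4, 0, 32/3, 0, -128/15, 0, …
g: a_k = -1, -4, -8, -32/3, -32/3, -128/15, -256/45, …
Weyl lclm of L_f,L_g ⇒ L₀ (ord ≤ 3).
h=∫h₀ ⇒ L = L₀·Dx.
L = -64·Dx + 16·Dx^2 - 4·Dx^3 + Dx^4  (order 4).
h: a_k = 0, -1, -4, -8/3, 0, -32/15, -128/45, …
ICs: h(0) = 0, h′(0) = -1, h′′(0) = -8, h′′′(0) = -16.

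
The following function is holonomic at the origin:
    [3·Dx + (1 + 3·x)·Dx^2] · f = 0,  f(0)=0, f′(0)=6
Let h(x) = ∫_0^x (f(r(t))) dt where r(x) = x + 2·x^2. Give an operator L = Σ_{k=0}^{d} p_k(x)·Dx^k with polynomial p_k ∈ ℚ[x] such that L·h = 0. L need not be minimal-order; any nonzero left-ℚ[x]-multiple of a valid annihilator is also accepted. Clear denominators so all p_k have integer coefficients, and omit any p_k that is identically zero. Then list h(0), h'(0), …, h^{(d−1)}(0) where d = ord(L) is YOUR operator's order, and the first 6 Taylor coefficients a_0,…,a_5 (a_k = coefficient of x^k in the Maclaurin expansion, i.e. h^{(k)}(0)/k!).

f: a_k = 0, 6, -9, 18, -81/2, 486/5, …
f∘r: x↦r, Dx↦Dx/r' in L_f ⇒ L₀.
h=∫₀ˣh₀: take L = L₀·Dx.
L = (-1 + 12·x + 24·x^2)·Dx^2 + (1 + 7·x + 18·x^2 + 24·x^3)·Dx^3  (order 3).
h: a_k = 0, 0, 3, 1, -9/2, 63/10, …
ICs: h(0) = 0, h′(0) = 0, h′′(0) = 6.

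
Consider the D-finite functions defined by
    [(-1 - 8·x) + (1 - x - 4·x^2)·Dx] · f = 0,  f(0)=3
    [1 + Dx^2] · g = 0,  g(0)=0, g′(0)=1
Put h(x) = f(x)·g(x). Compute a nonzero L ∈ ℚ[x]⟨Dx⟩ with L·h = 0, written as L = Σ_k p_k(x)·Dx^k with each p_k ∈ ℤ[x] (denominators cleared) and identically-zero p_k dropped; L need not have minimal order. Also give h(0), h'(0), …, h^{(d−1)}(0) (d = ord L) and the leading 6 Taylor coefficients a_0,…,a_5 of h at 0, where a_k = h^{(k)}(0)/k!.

f: a_k = 3, 3, 15, 27, 87, 195, …
g: a_k = 0, 1, 0, -1/6, 0, 1/120, …
Product ⇒ symmetric product L₀, ord ≤ 2.
L = (7 + x + 4·x^2) + (2 + 16·x)·Dx + (-1 + x + 4·x^2)·Dx^2  (order 2).
h: a_k = 0, 3, 3, 29/2, 53/2, 3381/40, …
ICs: h(0) = 0, h′(0) = 3.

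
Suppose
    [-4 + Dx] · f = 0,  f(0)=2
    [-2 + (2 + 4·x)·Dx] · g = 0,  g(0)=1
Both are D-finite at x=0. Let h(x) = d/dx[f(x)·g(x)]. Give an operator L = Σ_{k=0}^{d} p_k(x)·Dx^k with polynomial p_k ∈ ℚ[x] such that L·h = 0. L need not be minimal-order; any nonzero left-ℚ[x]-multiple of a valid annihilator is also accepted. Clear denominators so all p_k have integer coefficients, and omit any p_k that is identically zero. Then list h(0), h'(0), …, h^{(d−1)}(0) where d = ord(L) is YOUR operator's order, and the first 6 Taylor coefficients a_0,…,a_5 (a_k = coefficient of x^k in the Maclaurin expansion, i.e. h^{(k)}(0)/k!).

f: a_k = 2, 8, 16, 64/3, 64/3, 256/15, …
g: a_k = 1, 1, -1/2, 1/2, -5/8, 7/8, …
f·g: L₀ = L_f ⊗_s L_g, ord ≤ 1·1.
h₀' ⇒ L via d/dx closure of L₀.
L = (23 + 80·x + 64·x^2) + (-5 - 18·x - 16·x^2)·Dx  (order 1).
h: a_k = 10, 46, 103, 449/3, 1949/12, 1643/12, …
ICs: h(0) = 10.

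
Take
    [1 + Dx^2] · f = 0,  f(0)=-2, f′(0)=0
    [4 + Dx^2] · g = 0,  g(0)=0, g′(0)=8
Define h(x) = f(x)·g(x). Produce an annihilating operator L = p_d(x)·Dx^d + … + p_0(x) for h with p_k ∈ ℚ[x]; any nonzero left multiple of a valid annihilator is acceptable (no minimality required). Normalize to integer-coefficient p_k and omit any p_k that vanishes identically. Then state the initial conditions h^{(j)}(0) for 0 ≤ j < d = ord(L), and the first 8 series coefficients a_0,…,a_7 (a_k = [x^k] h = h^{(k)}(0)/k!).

f: a_k = -2, 0, 1, 0, -1/12, 0, 1/360, 0, …
g: a_k = 0, 8, 0, -16/3, 0, 16/15, 0, -32/315, …
f·g: L₀ = L_f ⊗_s L_g, ord ≤ 2·2.
L = 9 + 10·Dx^2 + Dx^4  (order 4).
h: a_k = 0, -16, 0, 56/3, 0, -122/15, 0, 547/315, …
ICs: h(0) = 0, h′(0) = -16, h′′(0) = 0, h′′′(0) = 112.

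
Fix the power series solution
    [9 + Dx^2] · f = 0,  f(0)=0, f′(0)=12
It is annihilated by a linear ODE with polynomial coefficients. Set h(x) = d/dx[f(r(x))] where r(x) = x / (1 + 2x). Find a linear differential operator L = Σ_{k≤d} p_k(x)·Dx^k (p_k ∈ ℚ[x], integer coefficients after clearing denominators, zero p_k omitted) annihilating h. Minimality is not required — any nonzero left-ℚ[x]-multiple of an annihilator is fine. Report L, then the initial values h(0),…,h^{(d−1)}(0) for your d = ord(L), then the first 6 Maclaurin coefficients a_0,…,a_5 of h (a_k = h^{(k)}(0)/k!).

f: a_k = 0, 12, 0, -18, 0, 81/10, …
h₀=f(r): pull back L_f along r ⇒ L₀.
Derive L from L₀ (diff closure).
L = (33 + 96·x + 96·x^2) + (12 + 72·x + 144·x^2 + 96·x^3)·Dx + (1 + 8·x + 24·x^2 + 32·x^3 + 16·x^4)·Dx^2  (order 2).
h: a_k = 12, -48, 90, 48, -2319/2, 5850, …
ICs: h(0) = 12, h′(0) = -48.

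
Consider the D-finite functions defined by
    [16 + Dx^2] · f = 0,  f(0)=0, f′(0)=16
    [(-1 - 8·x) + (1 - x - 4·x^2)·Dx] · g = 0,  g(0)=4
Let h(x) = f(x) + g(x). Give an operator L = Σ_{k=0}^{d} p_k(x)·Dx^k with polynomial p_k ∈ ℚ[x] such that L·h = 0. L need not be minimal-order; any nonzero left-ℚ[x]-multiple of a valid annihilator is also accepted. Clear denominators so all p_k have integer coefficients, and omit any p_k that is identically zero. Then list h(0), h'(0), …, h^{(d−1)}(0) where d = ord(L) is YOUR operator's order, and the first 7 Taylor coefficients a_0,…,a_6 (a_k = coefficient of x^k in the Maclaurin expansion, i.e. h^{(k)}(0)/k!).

L = (-560 - 4608·x - 1664·x^2 - 6144·x^3 - 10240·x^4 - 16384·x^5) + (208 - 272·x - 896·x^2 + 1408·x^3 + 1536·x^4 - 6144·x^5 - 8192·x^6)·Dx + (-35 - 288·x - 104·x^2 - 384·x^3 - 640·x^4 - 1024·x^5)·Dx^2 + (13 - 17·x - 56·x^2 + 88·x^3 + 96·x^4 - 384·x^5 - 512·x^6)·Dx^3  (order 3).
h: a_k = 4, 20, 20, -20/3, 116, 4412/15, 724, …
ICs: h(0) = 4, h′(0) = 20, h′′(0) = 40.

f: a_k = 0, 16, 0, -128/3, 0, 512/15, 0, …
g: a_k = 4, 4, 20, 36, 116, 260, 724, …
f+g: L₀ = lclm(L_f,L_g), ord ≤ 2+1.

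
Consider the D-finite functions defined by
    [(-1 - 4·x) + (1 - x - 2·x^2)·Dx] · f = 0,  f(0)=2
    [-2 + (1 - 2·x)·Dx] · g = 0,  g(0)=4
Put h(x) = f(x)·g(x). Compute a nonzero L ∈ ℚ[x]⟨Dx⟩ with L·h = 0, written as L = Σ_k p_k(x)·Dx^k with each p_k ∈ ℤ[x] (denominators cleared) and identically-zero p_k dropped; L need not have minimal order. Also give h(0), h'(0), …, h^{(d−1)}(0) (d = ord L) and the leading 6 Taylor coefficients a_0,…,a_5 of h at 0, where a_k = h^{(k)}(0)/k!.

f: a_k = 2, 2, 6, 10, 22, 42, …
g: a_k = 4, 8, 16, 32, 64, 128, …
Sym-product of L_f,L_g gives L₀ (≤ ord 1).
L = (3 + 6·x) + (-1 + x + 2·x^2)·Dx  (order 1).
h: a_k = 8, 24, 72, 184, 456, 1080, …
ICs: h(0) = 8.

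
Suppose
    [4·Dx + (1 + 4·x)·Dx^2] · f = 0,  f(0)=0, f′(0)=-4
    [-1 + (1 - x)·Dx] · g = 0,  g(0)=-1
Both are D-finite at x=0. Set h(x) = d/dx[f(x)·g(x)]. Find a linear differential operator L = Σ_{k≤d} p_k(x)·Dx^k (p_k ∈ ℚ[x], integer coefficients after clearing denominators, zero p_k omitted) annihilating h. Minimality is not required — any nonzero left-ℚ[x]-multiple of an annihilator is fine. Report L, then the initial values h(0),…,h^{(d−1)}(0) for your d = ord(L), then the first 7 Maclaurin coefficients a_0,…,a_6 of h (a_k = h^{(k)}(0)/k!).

L = 16 + (-5 + 20·x)·Dx + (-1 - 3·x + 4·x^2)·Dx^2  (order 2).
h: a_k = 4, -8, 52, -560/3, 2372/3, -15736/5, 190684/15, …
ICs: h(0) = 4, h′(0) = -8.

f: a_k = 0, -4, 8, -64/3, 64, -1024/5, 2048/3, …
g: a_k = -1, -1, -1, -1, -1, -1, -1, …
h₀=f·g: eliminate ⇒ L₀, order ≤ 2·1.
Differentiate: ansatz ord ≤ ord L₀ ⇒ L.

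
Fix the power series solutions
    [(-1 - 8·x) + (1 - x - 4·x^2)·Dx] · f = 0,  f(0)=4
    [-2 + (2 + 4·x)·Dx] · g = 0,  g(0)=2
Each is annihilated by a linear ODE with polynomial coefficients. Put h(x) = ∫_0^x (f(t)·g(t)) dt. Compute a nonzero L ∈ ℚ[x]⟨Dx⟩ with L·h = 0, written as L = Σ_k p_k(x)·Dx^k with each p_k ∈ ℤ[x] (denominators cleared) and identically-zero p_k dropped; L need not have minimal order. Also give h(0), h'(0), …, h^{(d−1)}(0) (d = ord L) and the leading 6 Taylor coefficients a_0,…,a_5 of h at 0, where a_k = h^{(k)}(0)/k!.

f: a_k = 4, 4, 20, 36, 116, 260, …
g: a_k = 2, 2, -1, 1, -5/4, 7/4, …
h₀=f·g: eliminate ⇒ L₀, order ≤ 1·1.
Integrate: L := L₀·Dx.
L = (2 + 9·x + 12·x^2)·Dx + (-1 - x + 6·x^2 + 8·x^3)·Dx^2  (order 2).
h: a_k = 0, 8, 8, 44/3, 28, 283/5, …
ICs: h(0) = 0, h′(0) = 8.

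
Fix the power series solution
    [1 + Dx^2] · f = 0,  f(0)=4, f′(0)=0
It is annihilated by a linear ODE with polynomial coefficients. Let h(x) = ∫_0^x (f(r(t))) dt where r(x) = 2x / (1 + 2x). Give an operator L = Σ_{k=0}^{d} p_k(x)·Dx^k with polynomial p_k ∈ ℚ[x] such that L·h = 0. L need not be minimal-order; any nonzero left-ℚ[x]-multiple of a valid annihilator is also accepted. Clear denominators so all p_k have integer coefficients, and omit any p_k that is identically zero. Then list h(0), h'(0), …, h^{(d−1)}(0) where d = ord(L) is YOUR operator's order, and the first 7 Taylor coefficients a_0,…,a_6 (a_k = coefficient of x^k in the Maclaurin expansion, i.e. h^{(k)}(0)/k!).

f: a_k = 4, 0, -2, 0, 1/6, 0, -1/180, …
f∘r: x↦r, Dx↦Dx/r' in L_f ⇒ L₀.
h=∫h₀ ⇒ L = L₀·Dx.
L = 4·Dx + (4 + 24·x + 48·x^2 + 32·x^3)·Dx^2 + (1 + 8·x + 24·x^2 + 32·x^3 + 16·x^4)·Dx^3  (order 3).
h: a_k = 0, 4, 0, -8/3, 8, -56/3, 352/9, …
ICs: h(0) = 0, h′(0) = 4, h′′(0) = 0.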